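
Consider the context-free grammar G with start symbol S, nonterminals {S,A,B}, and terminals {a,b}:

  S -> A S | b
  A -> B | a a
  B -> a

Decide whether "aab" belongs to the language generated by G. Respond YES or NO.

CNF form of G:
  S -> A S | b
  A -> T0 T0 | a
  B -> a
  T0 -> a

CYK fill:
  T[0,0] 'a' = {A,B,T0}  orig:{A,B}
  T[1,1] 'a' = {A,B,T0}  orig:{A,B}
  T[2,2] 'b' = {S}
  T[0,1] 'aa' = {A}
  T[1,2] 'ab' = {S}
  T[0,2] 'aab' = {S}

S ∈ T[0,2] ⇒ YES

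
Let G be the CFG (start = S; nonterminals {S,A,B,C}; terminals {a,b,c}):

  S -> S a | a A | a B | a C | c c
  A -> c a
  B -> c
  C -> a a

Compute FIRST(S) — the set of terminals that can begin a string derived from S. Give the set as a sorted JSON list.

FIRST sets, iterate to fixpoint:
[1]
  A via A→c a: +{c}
  B via B→c: +{c}
  C via C→a a: +{a}
  S via S→a A: +{a}
  S via S→c c: +{c}
  FIRST(S)={a,c}  FIRST(A)={c}  FIRST(B)={c}  FIRST(C)={a}
[2] — fixpoint
  FIRST(S)={a,c}  FIRST(A)={c}  FIRST(B)={c}  FIRST(C)={a}

FIRST(S) = ["a", "c"]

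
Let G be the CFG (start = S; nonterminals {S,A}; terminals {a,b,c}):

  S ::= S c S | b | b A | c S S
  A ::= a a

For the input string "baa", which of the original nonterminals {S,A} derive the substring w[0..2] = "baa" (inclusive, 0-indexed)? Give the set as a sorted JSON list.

Convert to CNF:
  S -> S X3 | T1 X4 | T2 A | b
  A -> T0 T0
  T0 -> a
  T1 -> c
  T2 -> b
  X3 -> T1 S
  X4 -> S S

CYK fill, restricted to cells inside w[0..2]:
  T[0,0] 'b' = {S,T2}  orig:{S}
  T[1,1] 'a' = {T0}  orig:{}
  T[2,2] 'a' = {T0}  orig:{}
  T[0,1] 'ba' = ∅
  T[1,2] 'aa' = {A}
  T[0,2] 'baa' = {S}

Original NTs in T[0,2] deriving "baa": ["S"]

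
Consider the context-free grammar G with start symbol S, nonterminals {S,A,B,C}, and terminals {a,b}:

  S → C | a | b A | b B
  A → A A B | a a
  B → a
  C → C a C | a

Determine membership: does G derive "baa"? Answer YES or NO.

CNF form of G:
  S -> C X4 | T1 A | T1 B | a
  A -> A X2 | T0 T0
  B -> a
  C -> C X3 | a
  T0 -> a
  T1 -> b
  X2 -> A B
  X3 -> T0 C
  X4 -> T0 C

CYK fill:
  cell(0,0) b: {T1}  orig:{}
  cell(1,1) a: {B,C,S,T0}  orig:{B,C,S}
  cell(2,2) a: {B,C,S,T0}  orig:{B,C,S}
  cell(0,1) ba: {S}
  cell(1,2) aa: {A,X3,X4}  orig:{A}
  cell(0,2) baa: {S}

S ∈ T[0,2] ⇒ YES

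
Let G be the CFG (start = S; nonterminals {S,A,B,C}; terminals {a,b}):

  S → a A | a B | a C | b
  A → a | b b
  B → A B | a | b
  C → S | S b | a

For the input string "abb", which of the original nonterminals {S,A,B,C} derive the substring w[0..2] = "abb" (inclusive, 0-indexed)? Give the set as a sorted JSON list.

CNF form of G:
  S -> T1 A | T1 B | T1 C | b
  A -> T0 T0 | a
  B -> A B | a | b
  C -> S T0 | T1 A | T1 B | T1 C | a | b
  T0 -> b
  T1 -> a

CYK fill — only the sub-triangle for w[0..2]:
  T[0,0] 'a' = {A,B,C,T1}  orig:{A,B,C}
  T[1,1] 'b' = {B,C,S,T0}  orig:{B,C,S}
  T[2,2] 'b' = {B,C,S,T0}  orig:{B,C,S}
  T[0,1] 'ab' = {B,C,S}
  T[1,2] 'bb' = {A,C}
  T[0,2] 'abb' = {C,S}

Original NTs in T[0,2] deriving "abb": ["C", "S"]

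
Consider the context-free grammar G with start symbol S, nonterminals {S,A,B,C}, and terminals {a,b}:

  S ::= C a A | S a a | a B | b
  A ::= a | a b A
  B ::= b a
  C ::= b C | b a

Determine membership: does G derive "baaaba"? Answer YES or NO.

Convert to CNF:
  S -> C X3 | S X4 | T0 B | b
  A -> T0 X2 | a
  B -> T1 T0
  C -> T1 C | T1 T0
  T0 -> a
  T1 -> b
  X2 -> T1 A
  X3 -> T0 A
  X4 -> T0 T0

CYK fill:
  T[0,0] 'b' = {S,T1}  orig:{S}
  T[1,1] 'a' = {A,T0}  orig:{A}
  T[2,2] 'a' = {A,T0}  orig:{A}
  T[3,3] 'a' = {A,T0}  orig:{A}
  T[4,4] 'b' = {S,T1}  orig:{S}
  T[5,5] 'a' = {A,T0}  orig:{A}
  T[0,1] 'ba' = {B,C,X2}  orig:{B,C}
  T[1,2] 'aa' = {X3,X4}  orig:{}
  T[2,3] 'aa' = {X3,X4}  orig:{}
  T[3,4] 'ab' = ∅
  T[4,5] 'ba' = {B,C,X2}  orig:{B,C}
  T[0,2] 'baa' = {S}
  T[1,3] 'aaa' = ∅
  T[2,4] 'aab' = ∅
  T[3,5] 'aba' = {A,S}
  T[0,3] 'baaa' = {S}
  T[1,4] 'aaab' = ∅
  T[2,5] 'aaba' = {X3}  orig:{}
  T[0,4] 'baaab' = ∅
  T[1,5] 'aaaba' = ∅
  T[0,5] 'baaaba' = {S}

S ∈ T[0,5] ⇒ YES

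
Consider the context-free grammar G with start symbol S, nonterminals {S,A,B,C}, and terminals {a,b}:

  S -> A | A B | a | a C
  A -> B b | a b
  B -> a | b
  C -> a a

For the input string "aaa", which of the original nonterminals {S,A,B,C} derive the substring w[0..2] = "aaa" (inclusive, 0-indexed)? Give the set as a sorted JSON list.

CNF form of G:
  S -> A B | B T0 | T1 C | T1 T0 | a
  A -> B T0 | T1 T0
  B -> a | b
  C -> T1 T1
  T0 -> b
  T1 -> a

Fill CYK table bottom-up, restricted to cells inside w[0..2]:
  cell(0,0) a: {B,S,T1}  orig:{B,S}
  cell(1,1) a: {B,S,T1}  orig:{B,S}
  cell(2,2) a: {B,S,T1}  orig:{B,S}
  cell(0,1) aa: {C}
  cell(1,2) aa: {C}
  cell(0,2) aaa: {S}

Original NTs in T[0,2] deriving "aaa": ["S"]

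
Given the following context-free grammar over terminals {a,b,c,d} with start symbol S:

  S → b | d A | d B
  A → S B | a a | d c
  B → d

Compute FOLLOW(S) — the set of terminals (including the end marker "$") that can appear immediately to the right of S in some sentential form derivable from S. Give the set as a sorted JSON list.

FIRST iteration:
[1]
  A via A→a a: +{a}
  A via A→d c: +{d}
  B via B→d: +{d}
  S via S→b: +{b}
  S via S→d A: +{d}
  FIRST(S)={b,d}  FIRST(A)={a,d}  FIRST(B)={d}
[2]
  A via A→S B: +{b}
  FIRST(S)={b,d}  FIRST(A)={a,b,d}  FIRST(B)={d}
[3] done
  FIRST(S)={b,d}  FIRST(A)={a,b,d}  FIRST(B)={d}

FOLLOW iteration:
FOLLOW(S) := {$}
iter 1:
  A→S B: FOLLOW(S) ⊇ FIRST(B) = {d}; new: +{d}
  S→d A: FOLLOW(A) ⊇ FOLLOW(S) ⊇ {$,d}; new: +{$,d}
  S→d B: FOLLOW(B) ⊇ FOLLOW(S) ⊇ {$,d}; new: +{$,d}
  FOLLOW[S]={$,d}  FOLLOW[A]={$,d}  FOLLOW[B]={$,d}
iter 2: — fixpoint
  FOLLOW[S]={$,d}  FOLLOW[A]={$,d}  FOLLOW[B]={$,d}

FOLLOW(S) = ["$", "d"]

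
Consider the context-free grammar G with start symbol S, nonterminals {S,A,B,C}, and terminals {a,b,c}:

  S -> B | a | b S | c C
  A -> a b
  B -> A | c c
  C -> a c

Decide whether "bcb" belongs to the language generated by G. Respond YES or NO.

Convert to CNF:
  S -> T0 T1 | T1 S | T2 C | T2 T2 | a
  A -> T0 T1
  B -> T0 T1 | T2 T2
  C -> T0 T2
  T0 -> a
  T1 -> b
  T2 -> c

CYK fill:
  cell(0,0) b: {T1}  orig:{}
  cell(1,1) c: {T2}  orig:{}
  cell(2,2) b: {T1}  orig:{}
  cell(0,1) bc: ∅
  cell(1,2) cb: ∅
  cell(0,2) bcb: ∅

S ∉ T[0,2] ⇒ NO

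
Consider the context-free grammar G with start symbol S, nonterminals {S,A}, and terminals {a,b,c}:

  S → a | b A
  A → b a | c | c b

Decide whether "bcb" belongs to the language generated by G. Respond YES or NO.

CNF form of G:
  S -> T0 A | a
  A -> T0 T1 | T2 T0 | c
  T0 -> b
  T1 -> a
  T2 -> c

CYK fill:
  cell(0,0) b: {T0}  orig:{}
  cell(1,1) c: {A,T2}  orig:{A}
  cell(2,2) b: {T0}  orig:{}
  cell(0,1) bc: {S}
  cell(1,2) cb: {A}
  cell(0,2) bcb: {S}

S ∈ T[0,2] ⇒ YES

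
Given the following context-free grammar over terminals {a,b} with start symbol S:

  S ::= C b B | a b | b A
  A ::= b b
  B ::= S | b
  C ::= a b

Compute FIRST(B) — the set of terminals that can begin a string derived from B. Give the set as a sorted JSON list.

FIRST sets, iterate to fixpoint:
iter 1:
  A via A→b b: +{b}
  B via B→b: +{b}
  C via C→a b: +{a}
  S via S→C b B: +{a}
  S via S→b A: +{b}
  FIRST[S]={a,b}  FIRST[A]={b}  FIRST[B]={b}  FIRST[C]={a}
iter 2:
  B via B→S: +{a}
  FIRST[S]={a,b}  FIRST[A]={b}  FIRST[B]={a,b}  FIRST[C]={a}
iter 3: (stable)
  FIRST[S]={a,b}  FIRST[A]={b}  FIRST[B]={a,b}  FIRST[C]={a}

FIRST(B) = ["a", "b"]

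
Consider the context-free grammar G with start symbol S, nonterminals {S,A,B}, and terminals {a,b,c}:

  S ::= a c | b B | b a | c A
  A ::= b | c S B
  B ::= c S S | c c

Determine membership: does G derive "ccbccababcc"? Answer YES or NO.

Convert to CNF:
  S -> T0 A | T1 T0 | T2 B | T2 T1
  A -> T0 X3 | b
  B -> T0 T0 | T0 X4
  T0 -> c
  T1 -> a
  T2 -> b
  X3 -> S B
  X4 -> S S

Fill CYK table bottom-up:
  [0..0]={T0}  "c"  orig:{}
  [1..1]={T0}  "c"  orig:{}
  [2..2]={A,T2}  "b"  orig:{A}
  [3..3]={T0}  "c"  orig:{}
  [4..4]={T0}  "c"  orig:{}
  [5..5]={T1}  "a"  orig:{}
  [6..6]={A,T2}  "b"  orig:{A}
  [7..7]={T1}  "a"  orig:{}
  [8..8]={A,T2}  "b"  orig:{A}
  [9..9]={T0}  "c"  orig:{}
  [10..10]={T0}  "c"  orig:{}
  [0..1]={B}  "cc"
  [1..2]={S}  "cb"
  [2..3]=∅  "bc"
  [3..4]={B}  "cc"
  [4..5]=∅  "ca"
  [5..6]=∅  "ab"
  [6..7]={S}  "ba"
  [7..8]=∅  "ab"
  [8..9]=∅  "bc"
  [9..10]={B}  "cc"
  [0..2]=∅  "ccb"
  [1..3]=∅  "cbc"
  [2..4]={S}  "bcc"
  [3..5]=∅  "cca"
  [4..6]=∅  "cab"
  [5..7]=∅  "aba"
  [6..8]=∅  "bab"
  [7..9]=∅  "abc"
  [8..10]={S}  "bcc"
  [0..3]=∅  "ccbc"
  [1..4]={X3}  "cbcc"  orig:{}
  [2..5]=∅  "bcca"
  [3..6]=∅  "ccab"
  [4..7]=∅  "caba"
  [5..8]=∅  "abab"
  [6..9]=∅  "babc"
  [7..10]=∅  "abcc"
  [0..4]={A}  "ccbcc"
  [1..5]=∅  "cbcca"
  [2..6]=∅  "bccab"
  [3..7]=∅  "ccaba"
  [4..8]=∅  "cabab"
  [5..9]=∅  "ababc"
  [6..10]={X4}  "babcc"  orig:{}
  [0..5]=∅  "ccbcca"
  [1..6]=∅  "cbccab"
  [2..7]=∅  "bccaba"
  [3..8]=∅  "ccabab"
  [4..9]=∅  "cababc"
  [5..10]=∅  "ababcc"
  [0..6]=∅  "ccbccab"
  [1..7]=∅  "cbccaba"
  [2..8]=∅  "bccabab"
  [3..9]=∅  "ccababc"
  [4..10]=∅  "cababcc"
  [0..7]=∅  "ccbccaba"
  [1..8]=∅  "cbccabab"
  [2..9]=∅  "bccababc"
  [3..10]=∅  "ccababcc"
  [0..8]=∅  "ccbccabab"
  [1..9]=∅  "cbccababc"
  [2..10]=∅  "bccababcc"
  [0..9]=∅  "ccbccababc"
  [1..10]=∅  "cbccababcc"
  [0..10]=∅  "ccbccababcc"

S ∉ T[0,10] ⇒ NO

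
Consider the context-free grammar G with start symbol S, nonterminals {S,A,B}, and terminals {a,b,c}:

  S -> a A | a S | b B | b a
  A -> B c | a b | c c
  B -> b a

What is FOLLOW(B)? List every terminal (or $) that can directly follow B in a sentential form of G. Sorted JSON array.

Compute FIRST by fixpoint:
pass 1:
  A via A→a b: +{a}
  A via A→c c: +{c}
  B via B→b a: +{b}
  S via S→a A: +{a}
  S via S→b B: +{b}
  S: {a,b}  A: {a,c}  B: {b}
pass 2:
  A via A→B c: +{b}
  S: {a,b}  A: {a,b,c}  B: {b}
pass 3: (no change)
  S: {a,b}  A: {a,b,c}  B: {b}

FOLLOW iteration:
FOLLOW(S) := {$}
pass 1:
  A→B c: FOLLOW(B) ⊇ FIRST(c) = {c}; new: +{c}
  S→a A: FOLLOW(A) ⊇ FOLLOW(S) ⊇ {$}; new: +{$}
  S→b B: FOLLOW(B) ⊇ FOLLOW(S) ⊇ {$}; new: +{$}
  FOLLOW[S]={$}  FOLLOW[A]={$}  FOLLOW[B]={$,c}
pass 2: — fixpoint
  FOLLOW[S]={$}  FOLLOW[A]={$}  FOLLOW[B]={$,c}

FOLLOW(B) = ["$", "c"]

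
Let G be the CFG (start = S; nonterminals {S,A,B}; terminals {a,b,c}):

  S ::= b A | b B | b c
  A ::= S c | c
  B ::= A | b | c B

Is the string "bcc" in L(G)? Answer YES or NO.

CNF form of G:
  S -> T1 A | T1 B | T1 T0
  A -> S T0 | c
  B -> S T0 | T0 B | b | c
  T0 -> c
  T1 -> b

CYK table (by increasing span):
  T[0,0] 'b' = {B,T1}  orig:{B}
  T[1,1] 'c' = {A,B,T0}  orig:{A,B}
  T[2,2] 'c' = {A,B,T0}  orig:{A,B}
  T[0,1] 'bc' = {S}
  T[1,2] 'cc' = {B}
  T[0,2] 'bcc' = {A,B,S}

S ∈ T[0,2] ⇒ YES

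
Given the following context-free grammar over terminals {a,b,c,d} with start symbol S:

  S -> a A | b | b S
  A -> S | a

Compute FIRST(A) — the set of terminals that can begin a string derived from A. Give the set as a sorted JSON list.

Compute FIRST by fixpoint:
iter 1:
  A via A→a: +{a}
  S via S→a A: +{a}
  S via S→b: +{b}
  FIRST(S)={a,b}  FIRST(A)={a}
iter 2:
  A via A→S: +{b}
  FIRST(S)={a,b}  FIRST(A)={a,b}
iter 3: (stable)
  FIRST(S)={a,b}  FIRST(A)={a,b}

FIRST(A) = ["a", "b"]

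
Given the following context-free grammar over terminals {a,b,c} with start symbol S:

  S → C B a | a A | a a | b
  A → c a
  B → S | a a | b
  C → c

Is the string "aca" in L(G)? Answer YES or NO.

CNF form of G:
  S -> C X3 | T1 A | T1 T1 | b
  A -> T0 T1
  B -> C X2 | T1 A | T1 T1 | b
  C -> c
  T0 -> c
  T1 -> a
  X2 -> B T1
  X3 -> B T1

Fill CYK table bottom-up:
  [0..0]={T1}  "a"  orig:{}
  [1..1]={C,T0}  "c"  orig:{C}
  [2..2]={T1}  "a"  orig:{}
  [0..1]=∅  "ac"
  [1..2]={A}  "ca"
  [0..2]={B,S}  "aca"

S ∈ T[0,2] ⇒ YES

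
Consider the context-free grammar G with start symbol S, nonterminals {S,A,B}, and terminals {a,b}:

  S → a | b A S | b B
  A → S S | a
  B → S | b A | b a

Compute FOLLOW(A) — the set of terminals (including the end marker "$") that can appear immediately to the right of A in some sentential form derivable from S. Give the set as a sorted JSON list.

FIRST iteration:
pass 1:
  A via A→a: +{a}
  B via B→b A: +{b}
  S via S→a: +{a}
  S via S→b A S: +{b}
  FIRST(S)={a,b}  FIRST(A)={a}  FIRST(B)={b}
pass 2:
  A via A→S S: +{b}
  B via B→S: +{a}
  FIRST(S)={a,b}  FIRST(A)={a,b}  FIRST(B)={a,b}
pass 3: — fixpoint
  FIRST(S)={a,b}  FIRST(A)={a,b}  FIRST(B)={a,b}

Compute FOLLOW by fixpoint:
initialize: $ ∈ FOLLOW(S)
pass 1:
  A→S S: FOLLOW(S) ⊇ FIRST(S) = {a,b}; new: +{a,b}
  S→b A S: FOLLOW(A) ⊇ FIRST(S) = {a,b}; new: +{a,b}
  S→b B: FOLLOW(B) ⊇ FOLLOW(S) ⊇ {$,a,b}; new: +{$,a,b}
  FOLLOW[S]={$,a,b}  FOLLOW[A]={a,b}  FOLLOW[B]={$,a,b}
pass 2:
  B→b A: FOLLOW(A) ⊇ FOLLOW(B) ⊇ {$,a,b}; new: +{$}
  FOLLOW[S]={$,a,b}  FOLLOW[A]={$,a,b}  FOLLOW[B]={$,a,b}
pass 3: done
  FOLLOW[S]={$,a,b}  FOLLOW[A]={$,a,b}  FOLLOW[B]={$,a,b}

FOLLOW(A) = ["$", "a", "b"]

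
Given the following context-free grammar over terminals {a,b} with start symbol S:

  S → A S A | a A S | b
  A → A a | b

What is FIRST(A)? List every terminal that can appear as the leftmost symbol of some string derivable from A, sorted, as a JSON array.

FIRST iteration:
iter 1:
  A via A→b: +{b}
  S via S→A S A: +{b}
  S via S→a A S: +{a}
  FIRST(S)={a,b}  FIRST(A)={b}
iter 2: (no change)
  FIRST(S)={a,b}  FIRST(A)={b}

FIRST(A) = ["b"]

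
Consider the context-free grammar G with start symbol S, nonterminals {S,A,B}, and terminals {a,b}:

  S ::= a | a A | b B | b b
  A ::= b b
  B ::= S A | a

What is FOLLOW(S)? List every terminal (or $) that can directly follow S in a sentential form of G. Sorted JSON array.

FIRST sets, iterate to fixpoint:
iter 1:
  A via A→b b: +{b}
  B via B→a: +{a}
  S via S→a: +{a}
  S via S→b B: +{b}
  FIRST(S)={a,b}  FIRST(A)={b}  FIRST(B)={a}
iter 2:
  B via B→S A: +{b}
  FIRST(S)={a,b}  FIRST(A)={b}  FIRST(B)={a,b}
iter 3: (no change)
  FIRST(S)={a,b}  FIRST(A)={b}  FIRST(B)={a,b}

FOLLOW iteration:
seed FOLLOW(S) with $
pass 1:
  B→S A: FOLLOW(S) ⊇ FIRST(A) = {b}; new: +{b}
  S→a A: FOLLOW(A) ⊇ FOLLOW(S) ⊇ {$,b}; new: +{$,b}
  S→b B: FOLLOW(B) ⊇ FOLLOW(S) ⊇ {$,b}; new: +{$,b}
  S: {$,b}  A: {$,b}  B: {$,b}
pass 2: done
  S: {$,b}  A: {$,b}  B: {$,b}

FOLLOW(S) = ["$", "b"]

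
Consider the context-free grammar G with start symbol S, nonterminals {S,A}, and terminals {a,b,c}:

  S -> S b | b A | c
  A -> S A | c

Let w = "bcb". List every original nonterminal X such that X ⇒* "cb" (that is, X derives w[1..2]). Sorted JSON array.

Convert to CNF:
  S -> S T0 | T0 A | c
  A -> S A | c
  T0 -> b

CYK fill, restricted to cells inside w[1..2]:
  T[1,1] 'c' = {A,S}
  T[2,2] 'b' = {T0}  orig:{}
  T[1,2] 'cb' = {S}

Original NTs in T[1,2] deriving "cb": ["S"]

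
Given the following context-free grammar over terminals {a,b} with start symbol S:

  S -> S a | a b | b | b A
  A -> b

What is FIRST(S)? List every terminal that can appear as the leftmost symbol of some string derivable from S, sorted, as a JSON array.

Compute FIRST by fixpoint:
iter 1:
  A via A→b: +{b}
  S via S→a b: +{a}
  S via S→b: +{b}
  FIRST(S)={a,b}  FIRST(A)={b}
iter 2: — fixpoint
  FIRST(S)={a,b}  FIRST(A)={b}

FIRST(S) = ["a", "b"]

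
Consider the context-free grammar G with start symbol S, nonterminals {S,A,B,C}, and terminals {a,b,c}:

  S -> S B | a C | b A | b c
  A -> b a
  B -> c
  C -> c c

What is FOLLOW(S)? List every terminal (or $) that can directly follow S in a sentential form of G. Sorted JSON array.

Compute FIRST by fixpoint:
iter 1:
  A via A→b a: +{b}
  B via B→c: +{c}
  C via C→c c: +{c}
  S via S→a C: +{a}
  S via S→b A: +{b}
  FIRST[S]={a,b}  FIRST[A]={b}  FIRST[B]={c}  FIRST[C]={c}
iter 2: (no change)
  FIRST[S]={a,b}  FIRST[A]={b}  FIRST[B]={c}  FIRST[C]={c}

FOLLOW iteration:
initialize: $ ∈ FOLLOW(S)
[1]
  S→S B: FOLLOW(S) ⊇ FIRST(B) = {c}; new: +{c}
  S→S B: FOLLOW(B) ⊇ FOLLOW(S) ⊇ {$,c}; new: +{$,c}
  S→a C: FOLLOW(C) ⊇ FOLLOW(S) ⊇ {$,c}; new: +{$,c}
  S→b A: FOLLOW(A) ⊇ FOLLOW(S) ⊇ {$,c}; new: +{$,c}
  FOLLOW(S)={$,c}  FOLLOW(A)={$,c}  FOLLOW(B)={$,c}  FOLLOW(C)={$,c}
[2] (stable)
  FOLLOW(S)={$,c}  FOLLOW(A)={$,c}  FOLLOW(B)={$,c}  FOLLOW(C)={$,c}

FOLLOW(S) = ["$", "c"]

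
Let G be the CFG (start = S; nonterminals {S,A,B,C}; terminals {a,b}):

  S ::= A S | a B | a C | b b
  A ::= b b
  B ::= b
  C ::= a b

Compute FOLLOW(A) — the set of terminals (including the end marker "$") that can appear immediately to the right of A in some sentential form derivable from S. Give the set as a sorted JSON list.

FIRST sets, iterate to fixpoint:
pass 1:
  A via A→b b: +{b}
  B via B→b: +{b}
  C via C→a b: +{a}
  S via S→A S: +{b}
  S via S→a B: +{a}
  FIRST[S]={a,b}  FIRST[A]={b}  FIRST[B]={b}  FIRST[C]={a}
pass 2: done
  FIRST[S]={a,b}  FIRST[A]={b}  FIRST[B]={b}  FIRST[C]={a}

FOLLOW sets:
seed FOLLOW(S) with $
pass 1:
  S→A S: FOLLOW(A) ⊇ FIRST(S) = {a,b}; new: +{a,b}
  S→a B: FOLLOW(B) ⊇ FOLLOW(S) ⊇ {$}; new: +{$}
  S→a C: FOLLOW(C) ⊇ FOLLOW(S) ⊇ {$}; new: +{$}
  S: {$}  A: {a,b}  B: {$}  C: {$}
pass 2: (no change)
  S: {$}  A: {a,b}  B: {$}  C: {$}

FOLLOW(A) = ["a", "b"]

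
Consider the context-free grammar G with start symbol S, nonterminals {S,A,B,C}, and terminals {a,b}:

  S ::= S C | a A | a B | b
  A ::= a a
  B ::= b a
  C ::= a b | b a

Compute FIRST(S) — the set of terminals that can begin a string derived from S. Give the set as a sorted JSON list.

FIRST sets, iterate to fixpoint:
round 1:
  A via A→a a: +{a}
  B via B→b a: +{b}
  C via C→a b: +{a}
  C via C→b a: +{b}
  S via S→a A: +{a}
  S via S→b: +{b}
  S: {a,b}  A: {a}  B: {b}  C: {a,b}
round 2: (no change)
  S: {a,b}  A: {a}  B: {b}  C: {a,b}

FIRST(S) = ["a", "b"]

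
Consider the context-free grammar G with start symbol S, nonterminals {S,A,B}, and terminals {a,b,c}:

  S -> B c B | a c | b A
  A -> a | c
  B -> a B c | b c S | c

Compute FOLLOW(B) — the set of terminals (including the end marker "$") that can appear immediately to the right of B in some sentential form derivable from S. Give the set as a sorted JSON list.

FIRST iteration:
pass 1:
  A via A→a: +{a}
  A via A→c: +{c}
  B via B→a B c: +{a}
  B via B→b c S: +{b}
  B via B→c: +{c}
  S via S→B c B: +{a,b,c}
  FIRST(S)={a,b,c}  FIRST(A)={a,c}  FIRST(B)={a,b,c}
pass 2: (no change)
  FIRST(S)={a,b,c}  FIRST(A)={a,c}  FIRST(B)={a,b,c}

FOLLOW iteration:
initialize: $ ∈ FOLLOW(S)
[1]
  B→a B c: FOLLOW(B) ⊇ FIRST(c) = {c}; new: +{c}
  B→b c S: FOLLOW(S) ⊇ FOLLOW(B) ⊇ {c}; new: +{c}
  S→B c B: FOLLOW(B) ⊇ FOLLOW(S) ⊇ {$,c}; new: +{$}
  S→b A: FOLLOW(A) ⊇ FOLLOW(S) ⊇ {$,c}; new: +{$,c}
  S: {$,c}  A: {$,c}  B: {$,c}
[2] (stable)
  S: {$,c}  A: {$,c}  B: {$,c}

FOLLOW(B) = ["$", "c"]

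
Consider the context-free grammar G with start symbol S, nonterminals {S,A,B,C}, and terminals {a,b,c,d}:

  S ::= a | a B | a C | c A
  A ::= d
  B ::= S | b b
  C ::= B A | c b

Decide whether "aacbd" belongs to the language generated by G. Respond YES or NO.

Convert to CNF:
  S -> T0 B | T0 C | T2 A | a
  A -> d
  B -> T0 B | T0 C | T1 T1 | T2 A | a
  C -> B A | T2 T1
  T0 -> a
  T1 -> b
  T2 -> c

CYK fill:
  cell(0,0) a: {B,S,T0}  orig:{B,S}
  cell(1,1) a: {B,S,T0}  orig:{B,S}
  cell(2,2) c: {T2}  orig:{}
  cell(3,3) b: {T1}  orig:{}
  cell(4,4) d: {A}
  cell(0,1) aa: {B,S}
  cell(1,2) ac: ∅
  cell(2,3) cb: {C}
  cell(3,4) bd: ∅
  cell(0,2) aac: ∅
  cell(1,3) acb: {B,S}
  cell(2,4) cbd: ∅
  cell(0,3) aacb: {B,S}
  cell(1,4) acbd: {C}
  cell(0,4) aacbd: {B,C,S}

S ∈ T[0,4] ⇒ YES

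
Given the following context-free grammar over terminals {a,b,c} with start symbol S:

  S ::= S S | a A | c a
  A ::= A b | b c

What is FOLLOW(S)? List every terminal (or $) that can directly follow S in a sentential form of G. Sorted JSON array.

FIRST iteration:
round 1:
  A via A→b c: +{b}
  S via S→a A: +{a}
  S via S→c a: +{c}
  S: {a,c}  A: {b}
round 2: — fixpoint
  S: {a,c}  A: {b}

FOLLOW iteration:
initialize: $ ∈ FOLLOW(S)
[1]
  A→A b: FOLLOW(A) ⊇ FIRST(b) = {b}; new: +{b}
  S→S S: FOLLOW(S) ⊇ FIRST(S) = {a,c}; new: +{a,c}
  S→a A: FOLLOW(A) ⊇ FOLLOW(S) ⊇ {$,a,c}; new: +{$,a,c}
  FOLLOW[S]={$,a,c}  FOLLOW[A]={$,a,b,c}
[2] (stable)
  FOLLOW[S]={$,a,c}  FOLLOW[A]={$,a,b,c}

FOLLOW(S) = ["$", "a", "c"]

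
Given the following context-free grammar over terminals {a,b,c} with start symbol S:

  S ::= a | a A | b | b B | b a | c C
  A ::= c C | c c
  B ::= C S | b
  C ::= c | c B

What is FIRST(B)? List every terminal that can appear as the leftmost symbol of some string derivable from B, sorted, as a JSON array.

FIRST iteration:
iter 1:
  A via A→c C: +{c}
  B via B→b: +{b}
  C via C→c: +{c}
  S via S→a: +{a}
  S via S→b: +{b}
  S via S→c C: +{c}
  FIRST(S)={a,b,c}  FIRST(A)={c}  FIRST(B)={b}  FIRST(C)={c}
iter 2:
  B via B→C S: +{c}
  FIRST(S)={a,b,c}  FIRST(A)={c}  FIRST(B)={b,c}  FIRST(C)={c}
iter 3: (stable)
  FIRST(S)={a,b,c}  FIRST(A)={c}  FIRST(B)={b,c}  FIRST(C)={c}

FIRST(B) = ["b", "c"]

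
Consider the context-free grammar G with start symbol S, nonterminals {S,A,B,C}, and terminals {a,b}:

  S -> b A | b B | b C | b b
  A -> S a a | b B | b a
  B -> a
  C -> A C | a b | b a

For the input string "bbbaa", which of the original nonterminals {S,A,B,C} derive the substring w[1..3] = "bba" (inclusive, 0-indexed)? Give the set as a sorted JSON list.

CNF form of G:
  S -> T1 A | T1 B | T1 C | T1 T1
  A -> S X2 | T1 B | T1 T0
  B -> a
  C -> A C | T0 T1 | T1 T0
  T0 -> a
  T1 -> b
  X2 -> T0 T0

Fill CYK table bottom-up (cells [i..j] with 1 ≤ i ≤ j ≤ 3 only):
  cell(1,1) b: {T1}  orig:{}
  cell(2,2) b: {T1}  orig:{}
  cell(3,3) a: {B,T0}  orig:{B}
  cell(1,2) bb: {S}
  cell(2,3) ba: {A,C,S}
  cell(1,3) bba: {S}

Original NTs in T[1,3] deriving "bba": ["S"]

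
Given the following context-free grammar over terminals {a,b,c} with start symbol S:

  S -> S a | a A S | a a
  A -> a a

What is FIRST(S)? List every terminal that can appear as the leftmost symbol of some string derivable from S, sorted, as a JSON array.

FIRST iteration:
round 1:
  A via A→a a: +{a}
  S via S→a A S: +{a}
  FIRST[S]={a}  FIRST[A]={a}
round 2: (stable)
  FIRST[S]={a}  FIRST[A]={a}

FIRST(S) = ["a"]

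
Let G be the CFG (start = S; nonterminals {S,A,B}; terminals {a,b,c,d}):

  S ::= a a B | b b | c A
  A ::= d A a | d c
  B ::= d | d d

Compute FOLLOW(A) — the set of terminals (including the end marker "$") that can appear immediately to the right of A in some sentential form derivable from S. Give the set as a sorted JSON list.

Compute FIRST by fixpoint:
[1]
  A via A→d A a: +{d}
  B via B→d: +{d}
  S via S→a a B: +{a}
  S via S→b b: +{b}
  S via S→c A: +{c}
  S: {a,b,c}  A: {d}  B: {d}
[2] done
  S: {a,b,c}  A: {d}  B: {d}

Compute FOLLOW by fixpoint:
FOLLOW(S) := {$}
pass 1:
  A→d A a: FOLLOW(A) ⊇ FIRST(a) = {a}; new: +{a}
  S→a a B: FOLLOW(B) ⊇ FOLLOW(S) ⊇ {$}; new: +{$}
  S→c A: FOLLOW(A) ⊇ FOLLOW(S) ⊇ {$}; new: +{$}
  S: {$}  A: {$,a}  B: {$}
pass 2: (no change)
  S: {$}  A: {$,a}  B: {$}

FOLLOW(A) = ["$", "a"]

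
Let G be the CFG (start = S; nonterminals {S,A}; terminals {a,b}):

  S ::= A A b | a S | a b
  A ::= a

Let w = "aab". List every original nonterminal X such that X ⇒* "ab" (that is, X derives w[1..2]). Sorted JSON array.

Convert to CNF:
  S -> A X2 | T1 S | T1 T0
  A -> a
  T0 -> b
  T1 -> a
  X2 -> A T0

Fill CYK table bottom-up — only the sub-triangle for w[1..2]:
  T[1,1] 'a' = {A,T1}  orig:{A}
  T[2,2] 'b' = {T0}  orig:{}
  T[1,2] 'ab' = {S,X2}  orig:{S}

Original NTs in T[1,2] deriving "ab": ["S"]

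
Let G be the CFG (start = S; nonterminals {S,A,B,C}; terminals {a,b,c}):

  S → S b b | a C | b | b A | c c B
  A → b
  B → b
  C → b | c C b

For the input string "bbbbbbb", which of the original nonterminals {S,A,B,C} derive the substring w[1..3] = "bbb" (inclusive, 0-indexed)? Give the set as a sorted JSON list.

CNF form of G:
  S -> S X4 | T0 X5 | T1 A | T2 C | b
  A -> b
  B -> b
  C -> T0 X3 | b
  T0 -> c
  T1 -> b
  T2 -> a
  X3 -> C T1
  X4 -> T1 T1
  X5 -> T0 B

Fill CYK table bottom-up — only the sub-triangle for w[1..3]:
  T[1,1] 'b' = {A,B,C,S,T1}  orig:{A,B,C,S}
  T[2,2] 'b' = {A,B,C,S,T1}  orig:{A,B,C,S}
  T[3,3] 'b' = {A,B,C,S,T1}  orig:{A,B,C,S}
  T[1,2] 'bb' = {S,X3,X4}  orig:{S}
  T[2,3] 'bb' = {S,X3,X4}  orig:{S}
  T[1,3] 'bbb' = {S}

Original NTs in T[1,3] deriving "bbb": ["S"]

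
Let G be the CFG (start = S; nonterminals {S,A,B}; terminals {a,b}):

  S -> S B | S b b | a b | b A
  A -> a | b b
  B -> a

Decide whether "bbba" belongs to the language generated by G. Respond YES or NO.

Convert to CNF:
  S -> S B | S X2 | T0 A | T1 T0
  A -> T0 T0 | a
  B -> a
  T0 -> b
  T1 -> a
  X2 -> T0 T0

Fill CYK table bottom-up:
  [0..0]={T0}  "b"  orig:{}
  [1..1]={T0}  "b"  orig:{}
  [2..2]={T0}  "b"  orig:{}
  [3..3]={A,B,T1}  "a"  orig:{A,B}
  [0..1]={A,X2}  "bb"  orig:{A}
  [1..2]={A,X2}  "bb"  orig:{A}
  [2..3]={S}  "ba"
  [0..2]={S}  "bbb"
  [1..3]=∅  "bba"
  [0..3]={S}  "bbba"

S ∈ T[0,3] ⇒ YES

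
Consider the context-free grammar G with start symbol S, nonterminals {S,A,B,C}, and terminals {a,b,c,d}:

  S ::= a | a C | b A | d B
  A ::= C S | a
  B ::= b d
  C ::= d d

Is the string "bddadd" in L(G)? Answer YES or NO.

Convert to CNF:
  S -> T0 A | T1 B | T2 C | a
  A -> C S | a
  B -> T0 T1
  C -> T1 T1
  T0 -> b
  T1 -> d
  T2 -> a

Fill CYK table bottom-up:
  cell(0,0) b: {T0}  orig:{}
  cell(1,1) d: {T1}  orig:{}
  cell(2,2) d: {T1}  orig:{}
  cell(3,3) a: {A,S,T2}  orig:{A,S}
  cell(4,4) d: {T1}  orig:{}
  cell(5,5) d: {T1}  orig:{}
  cell(0,1) bd: {B}
  cell(1,2) dd: {C}
  cell(2,3) da: ∅
  cell(3,4) ad: ∅
  cell(4,5) dd: {C}
  cell(0,2) bdd: ∅
  cell(1,3) dda: {A}
  cell(2,4) dad: ∅
  cell(3,5) add: {S}
  cell(0,3) bdda: {S}
  cell(1,4) ddad: ∅
  cell(2,5) dadd: ∅
  cell(0,4) bddad: ∅
  cell(1,5) ddadd: {A}
  cell(0,5) bddadd: {S}

S ∈ T[0,5] ⇒ YES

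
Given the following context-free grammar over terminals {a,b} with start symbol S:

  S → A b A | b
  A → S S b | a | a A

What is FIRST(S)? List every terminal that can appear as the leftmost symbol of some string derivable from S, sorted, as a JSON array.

FIRST iteration:
pass 1:
  A via A→a: +{a}
  S via S→A b A: +{a}
  S via S→b: +{b}
  S: {a,b}  A: {a}
pass 2:
  A via A→S S b: +{b}
  S: {a,b}  A: {a,b}
pass 3: (no change)
  S: {a,b}  A: {a,b}

FIRST(S) = ["a", "b"]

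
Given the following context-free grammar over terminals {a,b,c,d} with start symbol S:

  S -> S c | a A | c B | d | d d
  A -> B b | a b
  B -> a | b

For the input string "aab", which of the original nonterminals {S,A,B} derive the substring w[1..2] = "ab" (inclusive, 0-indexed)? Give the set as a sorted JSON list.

CNF form of G:
  S -> S T2 | T1 A | T2 B | T3 T3 | d
  A -> B T0 | T1 T0
  B -> a | b
  T0 -> b
  T1 -> a
  T2 -> c
  T3 -> d

CYK table (by increasing span) (cells [i..j] with 1 ≤ i ≤ j ≤ 2 only):
  T[1,1] 'a' = {B,T1}  orig:{B}
  T[2,2] 'b' = {B,T0}  orig:{B}
  T[1,2] 'ab' = {A}

Original NTs in T[1,2] deriving "ab": ["A"]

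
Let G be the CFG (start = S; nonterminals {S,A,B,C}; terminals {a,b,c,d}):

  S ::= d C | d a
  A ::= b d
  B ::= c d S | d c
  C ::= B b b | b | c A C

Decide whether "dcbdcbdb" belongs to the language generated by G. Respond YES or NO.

CNF form of G:
  S -> T1 C | T1 T3
  A -> T0 T1
  B -> T1 T2 | T2 X4
  C -> B X5 | T2 X6 | b
  T0 -> b
  T1 -> d
  T2 -> c
  T3 -> a
  X4 -> T1 S
  X5 -> T0 T0
  X6 -> A C

Fill CYK table bottom-up:
  [0..0]={T1}  "d"  orig:{}
  [1..1]={T2}  "c"  orig:{}
  [2..2]={C,T0}  "b"  orig:{C}
  [3..3]={T1}  "d"  orig:{}
  [4..4]={T2}  "c"  orig:{}
  [5..5]={C,T0}  "b"  orig:{C}
  [6..6]={T1}  "d"  orig:{}
  [7..7]={C,T0}  "b"  orig:{C}
  [0..1]={B}  "dc"
  [1..2]=∅  "cb"
  [2..3]={A}  "bd"
  [3..4]={B}  "dc"
  [4..5]=∅  "cb"
  [5..6]={A}  "bd"
  [6..7]={S}  "db"
  [0..2]=∅  "dcb"
  [1..3]=∅  "cbd"
  [2..4]=∅  "bdc"
  [3..5]=∅  "dcb"
  [4..6]=∅  "cbd"
  [5..7]={X6}  "bdb"  orig:{}
  [0..3]=∅  "dcbd"
  [1..4]=∅  "cbdc"
  [2..5]=∅  "bdcb"
  [3..6]=∅  "dcbd"
  [4..7]={C}  "cbdb"
  [0..4]=∅  "dcbdc"
  [1..5]=∅  "cbdcb"
  [2..6]=∅  "bdcbd"
  [3..7]={S}  "dcbdb"
  [0..5]=∅  "dcbdcb"
  [1..6]=∅  "cbdcbd"
  [2..7]={X6}  "bdcbdb"  orig:{}
  [0..6]=∅  "dcbdcbd"
  [1..7]={C}  "cbdcbdb"
  [0..7]={S}  "dcbdcbdb"

S ∈ T[0,7] ⇒ YES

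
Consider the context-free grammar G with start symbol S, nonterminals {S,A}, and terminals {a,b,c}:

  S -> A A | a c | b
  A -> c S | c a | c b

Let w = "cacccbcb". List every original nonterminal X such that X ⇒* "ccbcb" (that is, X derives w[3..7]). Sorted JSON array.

Convert to CNF:
  S -> A A | T1 T0 | b
  A -> T0 S | T0 T1 | T0 T2
  T0 -> c
  T1 -> a
  T2 -> b

CYK fill — only the sub-triangle for w[3..7]:
  [3..3]={T0}  "c"  orig:{}
  [4..4]={T0}  "c"  orig:{}
  [5..5]={S,T2}  "b"  orig:{S}
  [6..6]={T0}  "c"  orig:{}
  [7..7]={S,T2}  "b"  orig:{S}
  [3..4]=∅  "cc"
  [4..5]={A}  "cb"
  [5..6]=∅  "bc"
  [6..7]={A}  "cb"
  [3..5]=∅  "ccb"
  [4..6]=∅  "cbc"
  [5..7]=∅  "bcb"
  [3..6]=∅  "ccbc"
  [4..7]={S}  "cbcb"
  [3..7]={A}  "ccbcb"

Original NTs in T[3,7] deriving "ccbcb": ["A"]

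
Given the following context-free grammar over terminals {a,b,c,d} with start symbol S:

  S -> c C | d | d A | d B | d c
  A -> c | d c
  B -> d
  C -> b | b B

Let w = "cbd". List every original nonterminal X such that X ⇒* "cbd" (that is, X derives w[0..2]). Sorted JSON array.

Convert to CNF:
  S -> T0 A | T0 B | T0 T1 | T1 C | d
  A -> T0 T1 | c
  B -> d
  C -> T2 B | b
  T0 -> d
  T1 -> c
  T2 -> b

Fill CYK table bottom-up — only the sub-triangle for w[0..2]:
  [0..0]={A,T1}  "c"  orig:{A}
  [1..1]={C,T2}  "b"  orig:{C}
  [2..2]={B,S,T0}  "d"  orig:{B,S}
  [0..1]={S}  "cb"
  [1..2]={C}  "bd"
  [0..2]={S}  "cbd"

Original NTs in T[0,2] deriving "cbd": ["S"]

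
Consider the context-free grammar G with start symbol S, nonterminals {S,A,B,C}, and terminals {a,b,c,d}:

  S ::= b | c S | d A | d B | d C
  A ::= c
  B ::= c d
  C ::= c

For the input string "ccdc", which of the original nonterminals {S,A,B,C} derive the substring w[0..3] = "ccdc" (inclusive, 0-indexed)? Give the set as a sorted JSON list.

CNF form of G:
  S -> T0 S | T1 A | T1 B | T1 C | b
  A -> c
  B -> T0 T1
  C -> c
  T0 -> c
  T1 -> d

Fill CYK table bottom-up — only the sub-triangle for w[0..3]:
  [0..0]={A,C,T0}  "c"  orig:{A,C}
  [1..1]={A,C,T0}  "c"  orig:{A,C}
  [2..2]={T1}  "d"  orig:{}
  [3..3]={A,C,T0}  "c"  orig:{A,C}
  [0..1]=∅  "cc"
  [1..2]={B}  "cd"
  [2..3]={S}  "dc"
  [0..2]=∅  "ccd"
  [1..3]={S}  "cdc"
  [0..3]={S}  "ccdc"

Original NTs in T[0,3] deriving "ccdc": ["S"]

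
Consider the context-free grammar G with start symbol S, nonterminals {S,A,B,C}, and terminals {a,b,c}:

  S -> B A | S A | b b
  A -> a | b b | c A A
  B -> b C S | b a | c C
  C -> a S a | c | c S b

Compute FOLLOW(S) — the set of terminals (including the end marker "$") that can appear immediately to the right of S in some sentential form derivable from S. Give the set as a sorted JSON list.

FIRST sets, iterate to fixpoint:
pass 1:
  A via A→a: +{a}
  A via A→b b: +{b}
  A via A→c A A: +{c}
  B via B→b C S: +{b}
  B via B→c C: +{c}
  C via C→a S a: +{a}
  C via C→c: +{c}
  S via S→B A: +{b,c}
  S: {b,c}  A: {a,b,c}  B: {b,c}  C: {a,c}
pass 2: (stable)
  S: {b,c}  A: {a,b,c}  B: {b,c}  C: {a,c}

FOLLOW iteration:
seed FOLLOW(S) with $
pass 1:
  A→c A A: FOLLOW(A) ⊇ FIRST(A) = {a,b,c}; new: +{a,b,c}
  B→b C S: FOLLOW(C) ⊇ FIRST(S) = {b,c}; new: +{b,c}
  C→a S a: FOLLOW(S) ⊇ FIRST(a) = {a}; new: +{a}
  C→c S b: FOLLOW(S) ⊇ FIRST(b) = {b}; new: +{b}
  S→B A: FOLLOW(B) ⊇ FIRST(A) = {a,b,c}; new: +{a,b,c}
  S→B A: FOLLOW(A) ⊇ FOLLOW(S) ⊇ {$,a,b}; new: +{$}
  S→S A: FOLLOW(S) ⊇ FIRST(A) = {a,b,c}; new: +{c}
  FOLLOW[S]={$,a,b,c}  FOLLOW[A]={$,a,b,c}  FOLLOW[B]={a,b,c}  FOLLOW[C]={b,c}
pass 2:
  B→c C: FOLLOW(C) ⊇ FOLLOW(B) ⊇ {a,b,c}; new: +{a}
  FOLLOW[S]={$,a,b,c}  FOLLOW[A]={$,a,b,c}  FOLLOW[B]={a,b,c}  FOLLOW[C]={a,b,c}
pass 3: (no change)
  FOLLOW[S]={$,a,b,c}  FOLLOW[A]={$,a,b,c}  FOLLOW[B]={a,b,c}  FOLLOW[C]={a,b,c}

FOLLOW(S) = ["$", "a", "b", "c"]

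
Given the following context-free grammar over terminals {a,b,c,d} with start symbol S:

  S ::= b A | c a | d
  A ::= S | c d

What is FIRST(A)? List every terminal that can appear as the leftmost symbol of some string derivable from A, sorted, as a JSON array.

FIRST sets, iterate to fixpoint:
round 1:
  A via A→c d: +{c}
  S via S→b A: +{b}
  S via S→c a: +{c}
  S via S→d: +{d}
  S: {b,c,d}  A: {c}
round 2:
  A via A→S: +{b,d}
  S: {b,c,d}  A: {b,c,d}
round 3: — fixpoint
  S: {b,c,d}  A: {b,c,d}

FIRST(A) = ["b", "c", "d"]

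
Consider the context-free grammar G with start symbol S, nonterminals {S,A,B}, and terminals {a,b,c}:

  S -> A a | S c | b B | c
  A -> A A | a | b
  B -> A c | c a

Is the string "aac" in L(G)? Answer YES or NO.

CNF form of G:
  S -> A T1 | S T0 | T2 B | c
  A -> A A | a | b
  B -> A T0 | T0 T1
  T0 -> c
  T1 -> a
  T2 -> b

CYK table (by increasing span):
  cell(0,0) a: {A,T1}  orig:{A}
  cell(1,1) a: {A,T1}  orig:{A}
  cell(2,2) c: {S,T0}  orig:{S}
  cell(0,1) aa: {A,S}
  cell(1,2) ac: {B}
  cell(0,2) aac: {B,S}

S ∈ T[0,2] ⇒ YES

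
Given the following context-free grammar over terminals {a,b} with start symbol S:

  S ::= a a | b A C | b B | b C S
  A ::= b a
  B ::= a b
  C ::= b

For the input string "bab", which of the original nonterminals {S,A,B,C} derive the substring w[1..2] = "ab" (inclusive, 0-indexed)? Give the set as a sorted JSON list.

CNF form of G:
  S -> T0 B | T0 X2 | T0 X3 | T1 T1
  A -> T0 T1
  B -> T1 T0
  C -> b
  T0 -> b
  T1 -> a
  X2 -> A C
  X3 -> C S

CYK fill — only the sub-triangle for w[1..2]:
  T[1,1] 'a' = {T1}  orig:{}
  T[2,2] 'b' = {C,T0}  orig:{C}
  T[1,2] 'ab' = {B}

Original NTs in T[1,2] deriving "ab": ["B"]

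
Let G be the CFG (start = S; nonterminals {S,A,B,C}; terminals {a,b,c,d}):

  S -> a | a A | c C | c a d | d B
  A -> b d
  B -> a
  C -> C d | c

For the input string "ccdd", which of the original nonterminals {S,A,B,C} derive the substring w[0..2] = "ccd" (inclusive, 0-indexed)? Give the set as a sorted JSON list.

Convert to CNF:
  S -> T1 B | T2 A | T3 C | T3 X4 | a
  A -> T0 T1
  B -> a
  C -> C T1 | c
  T0 -> b
  T1 -> d
  T2 -> a
  T3 -> c
  X4 -> T2 T1

CYK table (by increasing span) — only the sub-triangle for w[0..2]:
  T[0,0] 'c' = {C,T3}  orig:{C}
  T[1,1] 'c' = {C,T3}  orig:{C}
  T[2,2] 'd' = {T1}  orig:{}
  T[0,1] 'cc' = {S}
  T[1,2] 'cd' = {C}
  T[0,2] 'ccd' = {S}

Original NTs in T[0,2] deriving "ccd": ["S"]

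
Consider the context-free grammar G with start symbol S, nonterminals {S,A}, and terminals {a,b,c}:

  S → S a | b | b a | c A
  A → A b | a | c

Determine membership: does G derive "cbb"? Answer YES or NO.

CNF form of G:
  S -> S T1 | T0 T1 | T2 A | b
  A -> A T0 | a | c
  T0 -> b
  T1 -> a
  T2 -> c

CYK fill:
  T[0,0] 'c' = {A,T2}  orig:{A}
  T[1,1] 'b' = {S,T0}  orig:{S}
  T[2,2] 'b' = {S,T0}  orig:{S}
  T[0,1] 'cb' = {A}
  T[1,2] 'bb' = ∅
  T[0,2] 'cbb' = {A}

S ∉ T[0,2] ⇒ NO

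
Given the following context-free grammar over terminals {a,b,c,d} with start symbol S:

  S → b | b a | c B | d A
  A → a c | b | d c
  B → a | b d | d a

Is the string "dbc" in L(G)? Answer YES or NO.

Convert to CNF:
  S -> T1 B | T2 A | T3 T0 | b
  A -> T0 T1 | T2 T1 | b
  B -> T2 T0 | T3 T2 | a
  T0 -> a
  T1 -> c
  T2 -> d
  T3 -> b

Fill CYK table bottom-up:
  [0..0]={T2}  "d"  orig:{}
  [1..1]={A,S,T3}  "b"  orig:{A,S}
  [2..2]={T1}  "c"  orig:{}
  [0..1]={S}  "db"
  [1..2]=∅  "bc"
  [0..2]=∅  "dbc"

S ∉ T[0,2] ⇒ NO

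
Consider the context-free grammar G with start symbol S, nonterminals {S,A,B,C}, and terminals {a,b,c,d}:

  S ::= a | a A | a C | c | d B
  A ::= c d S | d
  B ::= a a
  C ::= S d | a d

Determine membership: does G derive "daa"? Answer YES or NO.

Convert to CNF:
  S -> T1 B | T2 A | T2 C | a | c
  A -> T0 X3 | d
  B -> T2 T2
  C -> S T1 | T2 T1
  T0 -> c
  T1 -> d
  T2 -> a
  X3 -> T1 S

CYK table (by increasing span):
  [0..0]={A,T1}  "d"  orig:{A}
  [1..1]={S,T2}  "a"  orig:{S}
  [2..2]={S,T2}  "a"  orig:{S}
  [0..1]={X3}  "da"  orig:{}
  [1..2]={B}  "aa"
  [0..2]={S}  "daa"

S ∈ T[0,2] ⇒ YES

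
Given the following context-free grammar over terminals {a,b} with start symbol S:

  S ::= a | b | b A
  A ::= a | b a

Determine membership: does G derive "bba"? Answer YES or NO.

CNF form of G:
  S -> T0 A | a | b
  A -> T0 T1 | a
  T0 -> b
  T1 -> a

CYK fill:
  cell(0,0) b: {S,T0}  orig:{S}
  cell(1,1) b: {S,T0}  orig:{S}
  cell(2,2) a: {A,S,T1}  orig:{A,S}
  cell(0,1) bb: ∅
  cell(1,2) ba: {A,S}
  cell(0,2) bba: {S}

S ∈ T[0,2] ⇒ YES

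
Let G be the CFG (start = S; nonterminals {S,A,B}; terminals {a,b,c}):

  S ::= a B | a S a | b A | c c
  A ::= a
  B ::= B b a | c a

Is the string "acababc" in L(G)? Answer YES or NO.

Convert to CNF:
  S -> T0 A | T1 B | T1 X4 | T2 T2
  A -> a
  B -> B X3 | T2 T1
  T0 -> b
  T1 -> a
  T2 -> c
  X3 -> T0 T1
  X4 -> S T1

CYK table (by increasing span):
  cell(0,0) a: {A,T1}  orig:{A}
  cell(1,1) c: {T2}  orig:{}
  cell(2,2) a: {A,T1}  orig:{A}
  cell(3,3) b: {T0}  orig:{}
  cell(4,4) a: {A,T1}  orig:{A}
  cell(5,5) b: {T0}  orig:{}
  cell(6,6) c: {T2}  orig:{}
  cell(0,1) ac: ∅
  cell(1,2) ca: {B}
  cell(2,3) ab: ∅
  cell(3,4) ba: {S,X3}  orig:{S}
  cell(4,5) ab: ∅
  cell(5,6) bc: ∅
  cell(0,2) aca: {S}
  cell(1,3) cab: ∅
  cell(2,4) aba: ∅
  cell(3,5) bab: ∅
  cell(4,6) abc: ∅
  cell(0,3) acab: ∅
  cell(1,4) caba: {B}
  cell(2,5) abab: ∅
  cell(3,6) babc: ∅
  cell(0,4) acaba: {S}
  cell(1,5) cabab: ∅
  cell(2,6) ababc: ∅
  cell(0,5) acabab: ∅
  cell(1,6) cababc: ∅
  cell(0,6) acababc: ∅

S ∉ T[0,6] ⇒ NO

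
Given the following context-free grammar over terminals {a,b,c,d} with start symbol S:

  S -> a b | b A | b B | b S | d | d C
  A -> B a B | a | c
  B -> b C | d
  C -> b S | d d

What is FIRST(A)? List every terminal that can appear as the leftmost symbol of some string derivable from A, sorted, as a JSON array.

Compute FIRST by fixpoint:
[1]
  A via A→a: +{a}
  A via A→c: +{c}
  B via B→b C: +{b}
  B via B→d: +{d}
  C via C→b S: +{b}
  C via C→d d: +{d}
  S via S→a b: +{a}
  S via S→b A: +{b}
  S via S→d: +{d}
  FIRST[S]={a,b,d}  FIRST[A]={a,c}  FIRST[B]={b,d}  FIRST[C]={b,d}
[2]
  A via A→B a B: +{b,d}
  FIRST[S]={a,b,d}  FIRST[A]={a,b,c,d}  FIRST[B]={b,d}  FIRST[C]={b,d}
[3] (no change)
  FIRST[S]={a,b,d}  FIRST[A]={a,b,c,d}  FIRST[B]={b,d}  FIRST[C]={b,d}

FIRST(A) = ["a", "b", "c", "d"]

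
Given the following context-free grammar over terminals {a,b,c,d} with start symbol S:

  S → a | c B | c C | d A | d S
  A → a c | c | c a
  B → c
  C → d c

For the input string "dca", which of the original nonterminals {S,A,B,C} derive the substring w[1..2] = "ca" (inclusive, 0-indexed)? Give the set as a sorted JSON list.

Convert to CNF:
  S -> T1 B | T1 C | T2 A | T2 S | a
  A -> T0 T1 | T1 T0 | c
  B -> c
  C -> T2 T1
  T0 -> a
  T1 -> c
  T2 -> d

Fill CYK table bottom-up — only the sub-triangle for w[1..2]:
  cell(1,1) c: {A,B,T1}  orig:{A,B}
  cell(2,2) a: {S,T0}  orig:{S}
  cell(1,2) ca: {A}

Original NTs in T[1,2] deriving "ca": ["A"]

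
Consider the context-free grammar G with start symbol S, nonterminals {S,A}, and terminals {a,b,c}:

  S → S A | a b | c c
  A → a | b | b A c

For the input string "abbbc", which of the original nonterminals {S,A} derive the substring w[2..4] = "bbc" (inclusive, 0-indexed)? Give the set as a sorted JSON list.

Convert to CNF:
  S -> S A | T1 T1 | T2 T0
  A -> T0 X3 | a | b
  T0 -> b
  T1 -> c
  T2 -> a
  X3 -> A T1

CYK fill — only the sub-triangle for w[2..4]:
  [2..2]={A,T0}  "b"  orig:{A}
  [3..3]={A,T0}  "b"  orig:{A}
  [4..4]={T1}  "c"  orig:{}
  [2..3]=∅  "bb"
  [3..4]={X3}  "bc"  orig:{}
  [2..4]={A}  "bbc"

Original NTs in T[2,4] deriving "bbc": ["A"]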